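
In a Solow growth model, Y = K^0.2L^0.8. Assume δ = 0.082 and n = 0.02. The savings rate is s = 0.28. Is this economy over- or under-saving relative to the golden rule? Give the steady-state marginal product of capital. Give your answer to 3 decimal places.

over-saving; MPK ≈ 0.073

Break-even investment rate: n + δ = 0.02 + 0.082 = 0.102.
Steady-state k*: s·k^0.2 = 0.102·k gives k* = (0.28/0.102)^(1/0.8) ≈ 3.5334.
MPK = 0.2·3.5334^(-0.8) ≈ 0.0729.
MPK < n+δ = 0.102, so the economy is dynamically inefficient (over-saving).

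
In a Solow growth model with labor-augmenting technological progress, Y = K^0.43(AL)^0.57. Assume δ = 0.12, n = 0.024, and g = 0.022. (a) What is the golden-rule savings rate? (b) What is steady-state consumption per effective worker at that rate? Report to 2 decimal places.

(a) s_gold = 0.43; (b) c_gold ≈ 1.17

Capital per effective worker breaks even when investment replaces (n + g + δ)·k; here n + g + δ = 0.166.
For Cobb-Douglas, s_gold equals capital's share: s_gold = 0.43.
At the golden rule the marginal product of capital equals n+g+δ: 0.43·k^(0.43−1) = 0.166. Solving, k_gold = (0.43/0.166)^(1/0.57) ≈ 5.3112.
y_gold = 5.3112^0.43 ≈ 2.0504; c_gold = (1−0.43)·y_gold ≈ 1.1687.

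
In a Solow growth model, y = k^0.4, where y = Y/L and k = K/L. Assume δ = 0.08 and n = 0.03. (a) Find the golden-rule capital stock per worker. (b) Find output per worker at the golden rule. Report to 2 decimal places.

n + δ = 0.03 + 0.08 = 0.11.
At the golden rule the marginal product of capital equals n+δ: 0.4·k^(0.4−1) = 0.11. Solving, k_gold = (0.4/0.11)^(1/0.6) ≈ 8.5990.
y_gold = 8.5990^0.4 ≈ 2.3647.

(a) k_gold ≈ 8.60; (b) y_gold ≈ 2.36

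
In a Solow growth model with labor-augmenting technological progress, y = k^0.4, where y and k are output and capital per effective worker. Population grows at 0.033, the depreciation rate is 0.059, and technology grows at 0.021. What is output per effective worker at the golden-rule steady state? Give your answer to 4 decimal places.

y_gold ≈ 2.3227

n + g + δ = 0.033 + 0.021 + 0.059 = 0.113.
Setting f'(k) = n+g+δ gives 0.4·k^(0.4−1) = 0.113, hence k_gold = (0.4/0.113)^(1/0.6) ≈ 8.2218.
Output: y_gold = k_gold^0.4 = 8.2218^0.4 ≈ 2.3227.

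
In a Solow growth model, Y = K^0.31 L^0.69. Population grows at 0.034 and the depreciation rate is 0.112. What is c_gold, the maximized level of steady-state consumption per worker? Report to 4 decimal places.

Break-even investment rate: n + δ = 0.034 + 0.112 = 0.146.
Maximizing c = f(k) − (n+δ)·k gives f'(k) = n+δ, i.e. 0.31·k^(0.31−1) = 0.146, so k_gold = (0.31/0.146)^(1/0.69) ≈ 2.9780.
y_gold = 2.9780^0.31 ≈ 1.4025.
c_gold = y_gold − (n+δ)·k_gold = 1.4025 − 0.146·2.9780 ≈ 0.9678.

c_gold ≈ 0.9678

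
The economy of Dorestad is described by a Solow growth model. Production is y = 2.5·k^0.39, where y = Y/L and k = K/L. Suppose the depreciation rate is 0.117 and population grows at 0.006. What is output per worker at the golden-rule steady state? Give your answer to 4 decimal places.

Break-even investment rate: n + δ = 0.006 + 0.117 = 0.123.
Golden rule sets MPK = n+δ: 0.39·2.5·k^(0.39−1) = 0.123, so k_gold = (0.39·2.5/0.123)^(1/0.61) ≈ 29.7806.
Output: y_gold = 2.5·k_gold^0.39 = 2.5·29.7806^0.39 ≈ 9.3923.

y_gold ≈ 9.3923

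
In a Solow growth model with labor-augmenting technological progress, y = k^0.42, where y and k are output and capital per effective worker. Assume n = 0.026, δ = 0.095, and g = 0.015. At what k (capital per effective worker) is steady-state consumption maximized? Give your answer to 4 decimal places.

k_gold ≈ 6.9876

Break-even investment rate: n + g + δ = 0.026 + 0.015 + 0.095 = 0.136.
Setting f'(k) = n+g+δ gives 0.42·k^(0.42−1) = 0.136, hence k_gold = (0.42/0.136)^(1/0.58) ≈ 6.9876.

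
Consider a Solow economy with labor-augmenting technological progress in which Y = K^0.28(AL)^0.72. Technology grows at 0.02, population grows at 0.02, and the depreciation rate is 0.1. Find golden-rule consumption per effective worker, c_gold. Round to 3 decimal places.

The effective depreciation rate is n + g + δ = 0.02 + 0.02 + 0.1 = 0.14.
At the golden rule the marginal product of capital equals n+g+δ: 0.28·k^(0.28−1) = 0.14. Solving, k_gold = (0.28/0.14)^(1/0.72) ≈ 2.6188.
y_gold = 2.6188^0.28 ≈ 1.3094.
c_gold = y_gold − (n+g+δ)·k_gold = 1.3094 − 0.14·2.6188 ≈ 0.9428.

c_gold ≈ 0.943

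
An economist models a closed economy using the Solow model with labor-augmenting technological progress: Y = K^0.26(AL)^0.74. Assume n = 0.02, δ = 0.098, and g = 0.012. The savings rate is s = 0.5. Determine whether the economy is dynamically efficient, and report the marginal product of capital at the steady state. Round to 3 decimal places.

Capital per effective worker breaks even when investment replaces (n + g + δ)·k; here n + g + δ = 0.13.
Steady-state k*: s·k^0.26 = 0.13·k gives k* = (0.5/0.13)^(1/0.74) ≈ 6.1741.
MPK = 0.26·6.1741^(-0.74) ≈ 0.0676.
MPK < n+g+δ = 0.13, so the economy is dynamically inefficient (over-saving).

dynamically inefficient; MPK ≈ 0.068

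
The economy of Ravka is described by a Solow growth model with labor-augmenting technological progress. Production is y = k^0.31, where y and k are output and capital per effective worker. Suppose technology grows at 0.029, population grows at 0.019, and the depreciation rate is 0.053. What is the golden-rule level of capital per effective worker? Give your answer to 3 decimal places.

n + g + δ = 0.019 + 0.029 + 0.053 = 0.101.
Maximizing c = f(k) − (n+g+δ)·k gives f'(k) = n+g+δ, i.e. 0.31·k^(0.31−1) = 0.101, so k_gold = (0.31/0.101)^(1/0.69) ≈ 5.0799.

k_gold ≈ 5.080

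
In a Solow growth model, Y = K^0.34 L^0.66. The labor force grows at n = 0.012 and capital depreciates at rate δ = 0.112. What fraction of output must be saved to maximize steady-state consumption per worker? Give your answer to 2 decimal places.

s_gold = 0.34

Break-even investment rate: n + δ = 0.012 + 0.112 = 0.124.
At the golden rule MPK = n+δ, and in any Cobb-Douglas steady state s = (n+δ)·k/y = MPK·k/y = capital's share 0.34.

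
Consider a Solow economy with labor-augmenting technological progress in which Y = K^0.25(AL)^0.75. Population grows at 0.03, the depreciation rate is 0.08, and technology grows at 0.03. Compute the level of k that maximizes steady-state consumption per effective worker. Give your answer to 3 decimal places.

k_gold ≈ 2.166

The effective depreciation rate is n + g + δ = 0.03 + 0.03 + 0.08 = 0.14.
At the golden rule the marginal product of capital equals n+g+δ: 0.25·k^(0.25−1) = 0.14. Solving, k_gold = (0.25/0.14)^(1/0.75) ≈ 2.1665.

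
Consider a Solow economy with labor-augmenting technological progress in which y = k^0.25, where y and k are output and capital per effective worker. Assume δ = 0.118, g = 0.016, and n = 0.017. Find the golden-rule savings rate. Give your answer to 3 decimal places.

s_gold = 0.250

Capital per effective worker breaks even when investment replaces (n + g + δ)·k; here n + g + δ = 0.151.
At the golden rule MPK = n+g+δ, and in any Cobb-Douglas steady state s = (n+g+δ)·k/y = MPK·k/y = capital's share 0.25.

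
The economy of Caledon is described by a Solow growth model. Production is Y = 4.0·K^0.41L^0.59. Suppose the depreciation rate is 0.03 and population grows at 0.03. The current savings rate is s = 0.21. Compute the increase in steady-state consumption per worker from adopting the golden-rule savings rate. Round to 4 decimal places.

Δc ≈ 3.7356

n + δ = 0.03 + 0.03 = 0.06.
Current steady state (s = 0.21): k* = (0.21·4.0/0.06)^(1/0.59) ≈ 87.6173, y* = 4.0·87.6173^0.41 ≈ 25.0335, c* = (1−0.21)·25.0335 ≈ 19.7765.
At the golden rule the marginal product of capital equals n+δ: 0.41·4.0·k^(0.41−1) = 0.06. Solving, k_gold = (0.41·4.0/0.06)^(1/0.59) ≈ 272.3154.
y_gold = 4.0·272.3154^0.41 ≈ 39.8510, c_gold = y_gold − 0.06·k_gold ≈ 23.5121.
Gain: Δc = 23.5121 − 19.7765 ≈ 3.7356.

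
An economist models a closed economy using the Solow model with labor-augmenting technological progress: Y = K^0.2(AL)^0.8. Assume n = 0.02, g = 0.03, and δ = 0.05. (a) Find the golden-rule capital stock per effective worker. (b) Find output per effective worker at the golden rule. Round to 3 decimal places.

(a) k_gold ≈ 2.378; (b) y_gold ≈ 1.189

Capital per effective worker breaks even when investment replaces (n + g + δ)·k; here n + g + δ = 0.1.
Setting f'(k) = n+g+δ gives 0.2·k^(0.2−1) = 0.1, hence k_gold = (0.2/0.1)^(1/0.8) ≈ 2.3784.
y_gold = 2.3784^0.2 ≈ 1.1892.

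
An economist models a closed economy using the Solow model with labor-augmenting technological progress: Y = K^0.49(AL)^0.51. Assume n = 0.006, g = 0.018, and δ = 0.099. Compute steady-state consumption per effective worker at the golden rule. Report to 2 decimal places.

c_gold ≈ 1.92

n + g + δ = 0.006 + 0.018 + 0.099 = 0.123.
Setting f'(k) = n+g+δ gives 0.49·k^(0.49−1) = 0.123, hence k_gold = (0.49/0.123)^(1/0.51) ≈ 15.0328.
y_gold = 15.0328^0.49 ≈ 3.7736.
c_gold = y_gold − (n+g+δ)·k_gold = 3.7736 − 0.123·15.0328 ≈ 1.9245.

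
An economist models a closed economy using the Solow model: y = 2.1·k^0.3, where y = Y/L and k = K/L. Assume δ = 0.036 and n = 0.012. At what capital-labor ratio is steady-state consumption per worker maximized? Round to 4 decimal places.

k_gold ≈ 39.5626

Capital per worker breaks even when investment replaces (n + δ)·k; here n + δ = 0.048.
Golden rule sets MPK = n+δ: 0.3·2.1·k^(0.3−1) = 0.048, so k_gold = (0.3·2.1/0.048)^(1/0.7) ≈ 39.5626.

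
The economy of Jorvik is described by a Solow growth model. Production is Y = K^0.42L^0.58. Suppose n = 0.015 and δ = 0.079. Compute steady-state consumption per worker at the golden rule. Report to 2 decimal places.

Break-even investment rate: n + δ = 0.015 + 0.079 = 0.094.
Maximizing c = f(k) − (n+δ)·k gives f'(k) = n+δ, i.e. 0.42·k^(0.42−1) = 0.094, so k_gold = (0.42/0.094)^(1/0.58) ≈ 13.2099.
y_gold = 13.2099^0.42 ≈ 2.9565.
c_gold = y_gold − (n+δ)·k_gold = 2.9565 − 0.094·13.2099 ≈ 1.7148.

c_gold ≈ 1.71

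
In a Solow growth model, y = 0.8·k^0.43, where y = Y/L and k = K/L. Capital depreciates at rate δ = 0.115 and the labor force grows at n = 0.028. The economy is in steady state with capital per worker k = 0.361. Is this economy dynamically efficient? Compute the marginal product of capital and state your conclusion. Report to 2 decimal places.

dynamically efficient; MPK ≈ 0.61

Capital per worker breaks even when investment replaces (n + δ)·k; here n + δ = 0.143.
MPK = 0.43·0.8·k^(0.43−1) = 0.43·0.8·0.361^(-0.57) ≈ 0.6149.
MPK > 0.143, so the economy is dynamically efficient (under-saving).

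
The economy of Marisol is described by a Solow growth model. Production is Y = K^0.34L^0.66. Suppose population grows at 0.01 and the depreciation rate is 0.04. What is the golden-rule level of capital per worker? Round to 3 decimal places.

k_gold ≈ 18.255

Break-even investment rate: n + δ = 0.01 + 0.04 = 0.05.
Golden rule sets MPK = n+δ: 0.34·k^(0.34−1) = 0.05, so k_gold = (0.34/0.05)^(1/0.66) ≈ 18.2548.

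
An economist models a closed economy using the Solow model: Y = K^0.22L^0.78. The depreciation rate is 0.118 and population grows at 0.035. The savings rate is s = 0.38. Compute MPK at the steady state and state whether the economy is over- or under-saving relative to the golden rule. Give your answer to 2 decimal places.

over-saving; MPK ≈ 0.09

Break-even investment rate: n + δ = 0.035 + 0.118 = 0.153.
Steady-state k*: s·k^0.22 = 0.153·k gives k* = (0.38/0.153)^(1/0.78) ≈ 3.2102.
MPK = 0.22·3.2102^(-0.78) ≈ 0.0886.
MPK < n+δ = 0.153, so the economy is dynamically inefficient (over-saving).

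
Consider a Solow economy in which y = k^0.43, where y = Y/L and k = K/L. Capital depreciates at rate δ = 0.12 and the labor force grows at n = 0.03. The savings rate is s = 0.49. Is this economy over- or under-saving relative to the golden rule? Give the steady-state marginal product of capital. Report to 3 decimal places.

over-saving; MPK ≈ 0.132

Break-even investment rate: n + δ = 0.03 + 0.12 = 0.15.
Steady-state k*: s·k^0.43 = 0.15·k gives k* = (0.49/0.15)^(1/0.57) ≈ 7.9788.
MPK = 0.43·7.9788^(-0.57) ≈ 0.1316.
MPK < n+δ = 0.15, so the economy is dynamically inefficient (over-saving).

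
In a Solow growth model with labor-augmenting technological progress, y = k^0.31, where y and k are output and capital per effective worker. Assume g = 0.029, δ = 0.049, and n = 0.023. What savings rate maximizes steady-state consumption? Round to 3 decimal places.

s_gold = 0.310

Break-even investment rate: n + g + δ = 0.023 + 0.029 + 0.049 = 0.101.
At the golden rule MPK = n+g+δ, and in any Cobb-Douglas steady state s = (n+g+δ)·k/y = MPK·k/y = capital's share 0.31.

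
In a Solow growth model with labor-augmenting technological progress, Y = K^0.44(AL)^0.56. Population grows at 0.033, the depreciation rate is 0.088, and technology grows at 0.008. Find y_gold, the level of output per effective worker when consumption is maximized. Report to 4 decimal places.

The effective depreciation rate is n + g + δ = 0.033 + 0.008 + 0.088 = 0.129.
Setting f'(k) = n+g+δ gives 0.44·k^(0.44−1) = 0.129, hence k_gold = (0.44/0.129)^(1/0.56) ≈ 8.9442.
Output: y_gold = k_gold^0.44 = 8.9442^0.44 ≈ 2.6223.

y_gold ≈ 2.6223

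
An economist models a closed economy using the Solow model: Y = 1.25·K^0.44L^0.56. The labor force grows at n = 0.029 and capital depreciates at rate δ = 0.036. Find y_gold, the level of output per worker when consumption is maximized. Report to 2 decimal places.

y_gold ≈ 6.69

The effective depreciation rate is n + δ = 0.029 + 0.036 = 0.065.
Golden rule sets MPK = n+δ: 0.44·1.25·k^(0.44−1) = 0.065, so k_gold = (0.44·1.25/0.065)^(1/0.56) ≈ 45.3064.
Output: y_gold = 1.25·k_gold^0.44 = 1.25·45.3064^0.44 ≈ 6.6930.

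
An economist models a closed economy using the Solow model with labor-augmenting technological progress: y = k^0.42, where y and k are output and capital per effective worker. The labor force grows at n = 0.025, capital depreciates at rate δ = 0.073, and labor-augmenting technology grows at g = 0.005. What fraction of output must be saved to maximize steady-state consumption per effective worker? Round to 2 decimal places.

n + g + δ = 0.025 + 0.005 + 0.073 = 0.103.
At the golden rule MPK = n+g+δ, and in any Cobb-Douglas steady state s = (n+g+δ)·k/y = MPK·k/y = capital's share 0.42.

s_gold = 0.42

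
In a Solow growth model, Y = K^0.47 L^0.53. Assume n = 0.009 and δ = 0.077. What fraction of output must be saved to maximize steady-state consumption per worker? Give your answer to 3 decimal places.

s_gold = 0.470

The effective depreciation rate is n + δ = 0.009 + 0.077 = 0.086.
At the golden rule MPK = n+δ, and in any Cobb-Douglas steady state s = (n+δ)·k/y = MPK·k/y = capital's share 0.47.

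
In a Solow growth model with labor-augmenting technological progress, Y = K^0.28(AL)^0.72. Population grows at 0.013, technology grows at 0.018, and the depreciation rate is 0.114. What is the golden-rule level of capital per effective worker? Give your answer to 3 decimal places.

Break-even investment rate: n + g + δ = 0.013 + 0.018 + 0.114 = 0.145.
Maximizing c = f(k) − (n+g+δ)·k gives f'(k) = n+g+δ, i.e. 0.28·k^(0.28−1) = 0.145, so k_gold = (0.28/0.145)^(1/0.72) ≈ 2.4942.

k_gold ≈ 2.494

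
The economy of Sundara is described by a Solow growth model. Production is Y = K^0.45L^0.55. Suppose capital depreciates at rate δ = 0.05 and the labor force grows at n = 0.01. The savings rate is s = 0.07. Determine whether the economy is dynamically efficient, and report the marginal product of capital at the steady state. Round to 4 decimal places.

Break-even investment rate: n + δ = 0.01 + 0.05 = 0.06.
Steady-state k*: s·k^0.45 = 0.06·k gives k* = (0.07/0.06)^(1/0.55) ≈ 1.3235.
MPK = 0.45·1.3235^(-0.55) ≈ 0.3857.
MPK > n+δ = 0.06, so the economy is dynamically efficient (under-saving).

dynamically efficient; MPK ≈ 0.3857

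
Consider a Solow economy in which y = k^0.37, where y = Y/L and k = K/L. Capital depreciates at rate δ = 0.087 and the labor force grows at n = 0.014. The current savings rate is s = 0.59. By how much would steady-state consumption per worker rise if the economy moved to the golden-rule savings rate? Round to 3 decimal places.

Δc ≈ 0.195

n + δ = 0.014 + 0.087 = 0.101.
Current steady state (s = 0.59): k* = (0.59/0.101)^(1/0.63) ≈ 16.4708, y* = 16.4708^0.37 ≈ 2.8196, c* = (1−0.59)·2.8196 ≈ 1.1560.
Maximizing c = f(k) − (n+δ)·k gives f'(k) = n+δ, i.e. 0.37·k^(0.37−1) = 0.101, so k_gold = (0.37/0.101)^(1/0.63) ≈ 7.8532.
y_gold = 7.8532^0.37 ≈ 2.1437, c_gold = y_gold − 0.101·k_gold ≈ 1.3505.
Gain: Δc = 1.3505 − 1.1560 ≈ 0.1945.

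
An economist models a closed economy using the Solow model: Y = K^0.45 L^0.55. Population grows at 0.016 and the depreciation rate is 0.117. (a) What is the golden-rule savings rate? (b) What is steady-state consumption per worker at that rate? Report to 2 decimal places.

(a) s_gold = 0.45; (b) c_gold ≈ 1.49

n + δ = 0.016 + 0.117 = 0.133.
For Cobb-Douglas, s_gold equals capital's share: s_gold = 0.45.
At the golden rule the marginal product of capital equals n+δ: 0.45·k^(0.45−1) = 0.133. Solving, k_gold = (0.45/0.133)^(1/0.55) ≈ 9.1722.
y_gold = 9.1722^0.45 ≈ 2.7109; c_gold = (1−0.45)·y_gold ≈ 1.4910.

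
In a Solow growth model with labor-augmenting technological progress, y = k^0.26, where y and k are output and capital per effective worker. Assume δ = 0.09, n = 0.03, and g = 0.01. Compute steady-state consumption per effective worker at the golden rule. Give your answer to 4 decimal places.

Break-even investment rate: n + g + δ = 0.03 + 0.01 + 0.09 = 0.13.
Maximizing c = f(k) − (n+g+δ)·k gives f'(k) = n+g+δ, i.e. 0.26·k^(0.26−1) = 0.13, so k_gold = (0.26/0.13)^(1/0.74) ≈ 2.5515.
y_gold = 2.5515^0.26 ≈ 1.2758.
c_gold = y_gold − (n+g+δ)·k_gold = 1.2758 − 0.13·2.5515 ≈ 0.9441.

c_gold ≈ 0.9441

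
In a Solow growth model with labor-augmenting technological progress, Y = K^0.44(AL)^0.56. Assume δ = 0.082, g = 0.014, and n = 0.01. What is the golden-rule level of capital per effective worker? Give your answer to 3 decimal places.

k_gold ≈ 12.701

The effective depreciation rate is n + g + δ = 0.01 + 0.014 + 0.082 = 0.106.
Setting f'(k) = n+g+δ gives 0.44·k^(0.44−1) = 0.106, hence k_gold = (0.44/0.106)^(1/0.56) ≈ 12.7009.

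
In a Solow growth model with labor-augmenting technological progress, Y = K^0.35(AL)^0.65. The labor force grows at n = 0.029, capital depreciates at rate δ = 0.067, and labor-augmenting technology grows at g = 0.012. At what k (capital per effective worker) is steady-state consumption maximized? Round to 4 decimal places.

Capital per effective worker breaks even when investment replaces (n + g + δ)·k; here n + g + δ = 0.108.
Golden rule sets MPK = n+g+δ: 0.35·k^(0.35−1) = 0.108, so k_gold = (0.35/0.108)^(1/0.65) ≈ 6.1039.

k_gold ≈ 6.1039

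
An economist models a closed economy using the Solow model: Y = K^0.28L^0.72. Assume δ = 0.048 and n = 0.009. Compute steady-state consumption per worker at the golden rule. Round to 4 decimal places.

c_gold ≈ 1.3371

Break-even investment rate: n + δ = 0.009 + 0.048 = 0.057.
Maximizing c = f(k) − (n+δ)·k gives f'(k) = n+δ, i.e. 0.28·k^(0.28−1) = 0.057, so k_gold = (0.28/0.057)^(1/0.72) ≈ 9.1225.
y_gold = 9.1225^0.28 ≈ 1.8571.
c_gold = y_gold − (n+δ)·k_gold = 1.8571 − 0.057·9.1225 ≈ 1.3371.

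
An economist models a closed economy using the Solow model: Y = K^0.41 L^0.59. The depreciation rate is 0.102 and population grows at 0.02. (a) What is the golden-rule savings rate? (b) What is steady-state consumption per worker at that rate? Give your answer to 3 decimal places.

n + δ = 0.02 + 0.102 = 0.122.
For Cobb-Douglas, s_gold equals capital's share: s_gold = 0.41.
Setting f'(k) = n+δ gives 0.41·k^(0.41−1) = 0.122, hence k_gold = (0.41/0.122)^(1/0.59) ≈ 7.8027.
y_gold = 7.8027^0.41 ≈ 2.3218; c_gold = (1−0.41)·y_gold ≈ 1.3698.

(a) s_gold = 0.410; (b) c_gold ≈ 1.370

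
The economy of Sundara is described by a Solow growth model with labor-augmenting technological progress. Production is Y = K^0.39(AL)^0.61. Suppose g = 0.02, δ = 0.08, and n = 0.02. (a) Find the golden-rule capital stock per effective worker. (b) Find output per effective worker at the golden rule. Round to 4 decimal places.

Break-even investment rate: n + g + δ = 0.02 + 0.02 + 0.08 = 0.12.
Setting f'(k) = n+g+δ gives 0.39·k^(0.39−1) = 0.12, hence k_gold = (0.39/0.12)^(1/0.61) ≈ 6.9048.
y_gold = 6.9048^0.39 ≈ 2.1246.

(a) k_gold ≈ 6.9048; (b) y_gold ≈ 2.1246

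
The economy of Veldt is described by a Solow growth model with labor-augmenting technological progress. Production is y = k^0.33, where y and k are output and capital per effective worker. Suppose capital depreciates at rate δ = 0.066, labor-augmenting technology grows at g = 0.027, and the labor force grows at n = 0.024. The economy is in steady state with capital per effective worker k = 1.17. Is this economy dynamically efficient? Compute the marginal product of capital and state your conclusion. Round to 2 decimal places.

Capital per effective worker breaks even when investment replaces (n + g + δ)·k; here n + g + δ = 0.117.
MPK = 0.33·k^(0.33−1) = 0.33·1.17^(-0.67) ≈ 0.2970.
MPK > 0.117, so the economy is dynamically efficient (under-saving).

dynamically efficient; MPK ≈ 0.30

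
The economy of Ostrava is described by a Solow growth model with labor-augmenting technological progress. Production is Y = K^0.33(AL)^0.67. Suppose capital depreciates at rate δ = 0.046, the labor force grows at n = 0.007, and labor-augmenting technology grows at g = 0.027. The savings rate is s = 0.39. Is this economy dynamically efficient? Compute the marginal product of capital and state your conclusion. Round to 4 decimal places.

dynamically inefficient; MPK ≈ 0.0677

The effective depreciation rate is n + g + δ = 0.007 + 0.027 + 0.046 = 0.08.
Steady-state k*: s·k^0.33 = 0.08·k gives k* = (0.39/0.08)^(1/0.67) ≈ 10.6372.
MPK = 0.33·10.6372^(-0.67) ≈ 0.0677.
MPK < n+g+δ = 0.08, so the economy is dynamically inefficient (over-saving).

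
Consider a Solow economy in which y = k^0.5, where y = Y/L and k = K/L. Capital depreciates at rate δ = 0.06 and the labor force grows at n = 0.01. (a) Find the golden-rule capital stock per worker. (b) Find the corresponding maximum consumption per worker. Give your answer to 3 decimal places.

Break-even investment rate: n + δ = 0.01 + 0.06 = 0.07.
At the golden rule the marginal product of capital equals n+δ: 0.5·k^(0.5−1) = 0.07. Solving, k_gold = (0.5/0.07)^(1/0.5) ≈ 51.0204.
y_gold = 51.0204^0.5 ≈ 7.1429; c_gold = y_gold − 0.07·k_gold ≈ 3.5714.

(a) k_gold ≈ 51.020; (b) c_gold ≈ 3.571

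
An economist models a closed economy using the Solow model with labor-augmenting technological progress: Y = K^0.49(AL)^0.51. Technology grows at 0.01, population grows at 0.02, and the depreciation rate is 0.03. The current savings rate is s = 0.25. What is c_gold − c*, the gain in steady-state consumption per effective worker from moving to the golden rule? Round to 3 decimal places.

Δc ≈ 0.881

The effective depreciation rate is n + g + δ = 0.02 + 0.01 + 0.03 = 0.06.
Current steady state (s = 0.25): k* = (0.25/0.06)^(1/0.51) ≈ 16.4162, y* = 16.4162^0.49 ≈ 3.9399, c* = (1−0.25)·3.9399 ≈ 2.9549.
Maximizing c = f(k) − (n+g+δ)·k gives f'(k) = n+g+δ, i.e. 0.49·k^(0.49−1) = 0.06, so k_gold = (0.49/0.06)^(1/0.51) ≈ 61.4219.
y_gold = 61.4219^0.49 ≈ 7.5210, c_gold = y_gold − 0.06·k_gold ≈ 3.8357.
Gain: Δc = 3.8357 − 2.9549 ≈ 0.8808.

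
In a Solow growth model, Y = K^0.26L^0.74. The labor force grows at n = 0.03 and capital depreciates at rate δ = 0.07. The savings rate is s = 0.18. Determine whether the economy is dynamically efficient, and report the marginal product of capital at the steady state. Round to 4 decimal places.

Capital per worker breaks even when investment replaces (n + δ)·k; here n + δ = 0.1.
Steady-state k*: s·k^0.26 = 0.1·k gives k* = (0.18/0.1)^(1/0.74) ≈ 2.2129.
MPK = 0.26·2.2129^(-0.74) ≈ 0.1444.
MPK > n+δ = 0.1, so the economy is dynamically efficient (under-saving).

dynamically efficient; MPK ≈ 0.1444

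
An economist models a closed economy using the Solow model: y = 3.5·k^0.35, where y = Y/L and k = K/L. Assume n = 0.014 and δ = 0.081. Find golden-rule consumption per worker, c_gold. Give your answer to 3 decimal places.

c_gold ≈ 9.014

n + δ = 0.014 + 0.081 = 0.095.
Maximizing c = f(k) − (n+δ)·k gives f'(k) = n+δ, i.e. 0.35·3.5·k^(0.35−1) = 0.095, so k_gold = (0.35·3.5/0.095)^(1/0.65) ≈ 51.0889.
y_gold = 3.5·51.0889^0.35 ≈ 13.8670.
c_gold = y_gold − (n+δ)·k_gold = 13.8670 − 0.095·51.0889 ≈ 9.0135.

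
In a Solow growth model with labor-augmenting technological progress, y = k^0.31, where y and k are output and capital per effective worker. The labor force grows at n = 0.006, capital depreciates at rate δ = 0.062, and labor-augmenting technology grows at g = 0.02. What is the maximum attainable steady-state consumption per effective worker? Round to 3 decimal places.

c_gold ≈ 1.215

The effective depreciation rate is n + g + δ = 0.006 + 0.02 + 0.062 = 0.088.
At the golden rule the marginal product of capital equals n+g+δ: 0.31·k^(0.31−1) = 0.088. Solving, k_gold = (0.31/0.088)^(1/0.69) ≈ 6.2027.
y_gold = 6.2027^0.31 ≈ 1.7608.
c_gold = y_gold − (n+g+δ)·k_gold = 1.7608 − 0.088·6.2027 ≈ 1.2149.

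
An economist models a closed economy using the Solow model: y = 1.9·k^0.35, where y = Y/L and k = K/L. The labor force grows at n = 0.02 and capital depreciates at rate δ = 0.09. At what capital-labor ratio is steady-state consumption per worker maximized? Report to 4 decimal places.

k_gold ≈ 15.9294

The effective depreciation rate is n + δ = 0.02 + 0.09 = 0.11.
At the golden rule the marginal product of capital equals n+δ: 0.35·1.9·k^(0.35−1) = 0.11. Solving, k_gold = (0.35·1.9/0.11)^(1/0.65) ≈ 15.9294.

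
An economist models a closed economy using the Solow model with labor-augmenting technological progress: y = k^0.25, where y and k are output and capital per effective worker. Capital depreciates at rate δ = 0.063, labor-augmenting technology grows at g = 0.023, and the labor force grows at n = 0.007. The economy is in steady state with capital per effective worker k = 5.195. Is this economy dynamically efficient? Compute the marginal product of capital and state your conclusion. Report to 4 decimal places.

dynamically inefficient; MPK ≈ 0.0727

Break-even investment rate: n + g + δ = 0.007 + 0.023 + 0.063 = 0.093.
MPK = 0.25·k^(0.25−1) = 0.25·5.195^(-0.75) ≈ 0.0727.
MPK < 0.093, so the economy is dynamically inefficient (over-saving).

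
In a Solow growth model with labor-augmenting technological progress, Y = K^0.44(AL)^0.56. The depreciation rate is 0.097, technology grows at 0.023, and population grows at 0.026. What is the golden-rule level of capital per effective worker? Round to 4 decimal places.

n + g + δ = 0.026 + 0.023 + 0.097 = 0.146.
Golden rule sets MPK = n+g+δ: 0.44·k^(0.44−1) = 0.146, so k_gold = (0.44/0.146)^(1/0.56) ≈ 7.1703.

k_gold ≈ 7.1703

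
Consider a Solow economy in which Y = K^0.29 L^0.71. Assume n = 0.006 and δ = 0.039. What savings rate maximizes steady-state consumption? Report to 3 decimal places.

n + δ = 0.006 + 0.039 = 0.045.
At the golden rule MPK = n+δ, and in any Cobb-Douglas steady state s = (n+δ)·k/y = MPK·k/y = capital's share 0.29.

s_gold = 0.290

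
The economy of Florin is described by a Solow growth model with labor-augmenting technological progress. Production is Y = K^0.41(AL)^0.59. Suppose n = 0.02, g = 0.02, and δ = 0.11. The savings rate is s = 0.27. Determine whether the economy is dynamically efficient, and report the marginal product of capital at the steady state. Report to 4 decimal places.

Break-even investment rate: n + g + δ = 0.02 + 0.02 + 0.11 = 0.15.
Steady-state k*: s·k^0.41 = 0.15·k gives k* = (0.27/0.15)^(1/0.59) ≈ 2.7081.
MPK = 0.41·2.7081^(-0.59) ≈ 0.2278.
MPK > n+g+δ = 0.15, so the economy is dynamically efficient (under-saving).

dynamically efficient; MPK ≈ 0.2278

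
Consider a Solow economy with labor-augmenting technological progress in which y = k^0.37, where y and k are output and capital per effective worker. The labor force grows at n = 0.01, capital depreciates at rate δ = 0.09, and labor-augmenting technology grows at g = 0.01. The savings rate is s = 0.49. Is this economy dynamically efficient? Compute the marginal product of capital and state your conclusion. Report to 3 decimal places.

Break-even investment rate: n + g + δ = 0.01 + 0.01 + 0.09 = 0.11.
Steady-state k*: s·k^0.37 = 0.11·k gives k* = (0.49/0.11)^(1/0.63) ≈ 10.7114.
MPK = 0.37·10.7114^(-0.63) ≈ 0.0831.
MPK < n+g+δ = 0.11, so the economy is dynamically inefficient (over-saving).

dynamically inefficient; MPK ≈ 0.083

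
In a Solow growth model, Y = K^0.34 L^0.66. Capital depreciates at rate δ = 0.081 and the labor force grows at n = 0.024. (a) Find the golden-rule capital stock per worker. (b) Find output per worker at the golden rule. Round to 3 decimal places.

Capital per worker breaks even when investment replaces (n + δ)·k; here n + δ = 0.105.
At the golden rule the marginal product of capital equals n+δ: 0.34·k^(0.34−1) = 0.105. Solving, k_gold = (0.34/0.105)^(1/0.66) ≈ 5.9315.
y_gold = 5.9315^0.34 ≈ 1.8318.

(a) k_gold ≈ 5.932; (b) y_gold ≈ 1.832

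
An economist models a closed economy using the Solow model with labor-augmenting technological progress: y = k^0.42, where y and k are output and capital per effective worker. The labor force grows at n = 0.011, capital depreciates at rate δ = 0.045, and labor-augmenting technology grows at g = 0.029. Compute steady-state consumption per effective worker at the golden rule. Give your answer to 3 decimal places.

Capital per effective worker breaks even when investment replaces (n + g + δ)·k; here n + g + δ = 0.085.
Setting f'(k) = n+g+δ gives 0.42·k^(0.42−1) = 0.085, hence k_gold = (0.42/0.085)^(1/0.58) ≈ 15.7130.
y_gold = 15.7130^0.42 ≈ 3.1800.
c_gold = y_gold − (n+g+δ)·k_gold = 3.1800 − 0.085·15.7130 ≈ 1.8444.

c_gold ≈ 1.844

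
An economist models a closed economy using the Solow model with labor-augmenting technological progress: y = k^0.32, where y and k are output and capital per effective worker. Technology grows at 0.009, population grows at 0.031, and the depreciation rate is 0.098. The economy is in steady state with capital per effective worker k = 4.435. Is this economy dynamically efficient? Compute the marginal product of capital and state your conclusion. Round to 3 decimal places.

dynamically inefficient; MPK ≈ 0.116

Capital per effective worker breaks even when investment replaces (n + g + δ)·k; here n + g + δ = 0.138.
MPK = 0.32·k^(0.32−1) = 0.32·4.435^(-0.68) ≈ 0.1162.
MPK < 0.138, so the economy is dynamically inefficient (over-saving).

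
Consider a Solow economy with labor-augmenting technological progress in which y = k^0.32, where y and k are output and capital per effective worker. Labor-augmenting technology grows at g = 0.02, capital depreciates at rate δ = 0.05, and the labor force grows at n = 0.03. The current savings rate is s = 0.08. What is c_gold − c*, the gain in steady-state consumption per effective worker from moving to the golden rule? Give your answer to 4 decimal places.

Capital per effective worker breaks even when investment replaces (n + g + δ)·k; here n + g + δ = 0.1.
Current steady state (s = 0.08): k* = (0.08/0.1)^(1/0.68) ≈ 0.7203, y* = 0.7203^0.32 ≈ 0.9003, c* = (1−0.08)·0.9003 ≈ 0.8283.
At the golden rule the marginal product of capital equals n+g+δ: 0.32·k^(0.32−1) = 0.1. Solving, k_gold = (0.32/0.1)^(1/0.68) ≈ 5.5318.
y_gold = 5.5318^0.32 ≈ 1.7287, c_gold = y_gold − 0.1·k_gold ≈ 1.1755.
Gain: Δc = 1.1755 − 0.8283 ≈ 0.3472.

Δc ≈ 0.3472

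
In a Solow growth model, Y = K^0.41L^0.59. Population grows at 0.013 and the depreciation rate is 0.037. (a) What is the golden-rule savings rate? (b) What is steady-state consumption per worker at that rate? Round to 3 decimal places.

The effective depreciation rate is n + δ = 0.013 + 0.037 = 0.05.
For Cobb-Douglas, s_gold equals capital's share: s_gold = 0.41.
Setting f'(k) = n+δ gives 0.41·k^(0.41−1) = 0.05, hence k_gold = (0.41/0.05)^(1/0.59) ≈ 35.3865.
y_gold = 35.3865^0.41 ≈ 4.3154; c_gold = (1−0.41)·y_gold ≈ 2.5461.

(a) s_gold = 0.410; (b) c_gold ≈ 2.546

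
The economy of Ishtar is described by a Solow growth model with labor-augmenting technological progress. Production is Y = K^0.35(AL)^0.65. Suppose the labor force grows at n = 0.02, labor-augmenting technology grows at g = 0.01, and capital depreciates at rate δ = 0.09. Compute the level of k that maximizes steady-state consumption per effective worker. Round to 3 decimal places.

The effective depreciation rate is n + g + δ = 0.02 + 0.01 + 0.09 = 0.12.
Setting f'(k) = n+g+δ gives 0.35·k^(0.35−1) = 0.12, hence k_gold = (0.35/0.12)^(1/0.65) ≈ 5.1905.

k_gold ≈ 5.191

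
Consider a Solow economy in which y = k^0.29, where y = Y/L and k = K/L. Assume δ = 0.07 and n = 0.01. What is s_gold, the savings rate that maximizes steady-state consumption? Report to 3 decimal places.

Break-even investment rate: n + δ = 0.01 + 0.07 = 0.08.
At the golden rule MPK = n+δ, and in any Cobb-Douglas steady state s = (n+δ)·k/y = MPK·k/y = capital's share 0.29.

s_gold = 0.290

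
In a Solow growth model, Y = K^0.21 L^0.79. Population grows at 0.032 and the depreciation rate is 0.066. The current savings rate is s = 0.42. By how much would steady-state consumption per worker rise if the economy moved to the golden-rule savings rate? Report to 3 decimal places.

The effective depreciation rate is n + δ = 0.032 + 0.066 = 0.098.
Current steady state (s = 0.42): k* = (0.42/0.098)^(1/0.79) ≈ 6.3100, y* = 6.3100^0.21 ≈ 1.4723, c* = (1−0.42)·1.4723 ≈ 0.8540.
Maximizing c = f(k) − (n+δ)·k gives f'(k) = n+δ, i.e. 0.21·k^(0.21−1) = 0.098, so k_gold = (0.21/0.098)^(1/0.79) ≈ 2.6241.
y_gold = 2.6241^0.21 ≈ 1.2246, c_gold = y_gold − 0.098·k_gold ≈ 0.9674.
Gain: Δc = 0.9674 − 0.8540 ≈ 0.1135.

Δc ≈ 0.113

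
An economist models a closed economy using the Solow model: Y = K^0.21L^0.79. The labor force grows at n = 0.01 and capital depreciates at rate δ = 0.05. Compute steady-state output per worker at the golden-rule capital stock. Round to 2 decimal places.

Capital per worker breaks even when investment replaces (n + δ)·k; here n + δ = 0.06.
Golden rule sets MPK = n+δ: 0.21·k^(0.21−1) = 0.06, so k_gold = (0.21/0.06)^(1/0.79) ≈ 4.8831.
Output: y_gold = k_gold^0.21 = 4.8831^0.21 ≈ 1.3952.

y_gold ≈ 1.40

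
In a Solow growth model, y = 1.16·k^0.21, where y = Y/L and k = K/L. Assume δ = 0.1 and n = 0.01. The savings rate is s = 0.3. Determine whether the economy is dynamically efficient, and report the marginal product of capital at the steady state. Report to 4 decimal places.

dynamically inefficient; MPK ≈ 0.0770

Break-even investment rate: n + δ = 0.01 + 0.1 = 0.11.
Steady-state k*: s·A·k^0.21 = 0.11·k gives k* = (0.3·1.16/0.11)^(1/0.79) ≈ 4.2968.
MPK = 0.21·1.16·4.2968^(-0.79) ≈ 0.0770.
MPK < n+δ = 0.11, so the economy is dynamically inefficient (over-saving).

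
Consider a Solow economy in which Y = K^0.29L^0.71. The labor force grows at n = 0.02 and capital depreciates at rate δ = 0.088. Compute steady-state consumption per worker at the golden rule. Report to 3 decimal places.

The effective depreciation rate is n + δ = 0.02 + 0.088 = 0.108.
At the golden rule the marginal product of capital equals n+δ: 0.29·k^(0.29−1) = 0.108. Solving, k_gold = (0.29/0.108)^(1/0.71) ≈ 4.0197.
y_gold = 4.0197^0.29 ≈ 1.4970.
c_gold = y_gold − (n+δ)·k_gold = 1.4970 − 0.108·4.0197 ≈ 1.0629.

c_gold ≈ 1.063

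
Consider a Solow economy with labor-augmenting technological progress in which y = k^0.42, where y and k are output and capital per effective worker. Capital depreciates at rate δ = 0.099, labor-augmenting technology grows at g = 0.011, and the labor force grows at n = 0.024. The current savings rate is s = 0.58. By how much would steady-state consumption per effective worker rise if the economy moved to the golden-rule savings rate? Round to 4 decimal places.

Δc ≈ 0.1130

Break-even investment rate: n + g + δ = 0.024 + 0.011 + 0.099 = 0.134.
Current steady state (s = 0.58): k* = (0.58/0.134)^(1/0.58) ≈ 12.5057, y* = 12.5057^0.42 ≈ 2.8893, c* = (1−0.58)·2.8893 ≈ 1.2135.
At the golden rule the marginal product of capital equals n+g+δ: 0.42·k^(0.42−1) = 0.134. Solving, k_gold = (0.42/0.134)^(1/0.58) ≈ 7.1684.
y_gold = 7.1684^0.42 ≈ 2.2871, c_gold = y_gold − 0.134·k_gold ≈ 1.3265.
Gain: Δc = 1.3265 − 1.2135 ≈ 0.1130.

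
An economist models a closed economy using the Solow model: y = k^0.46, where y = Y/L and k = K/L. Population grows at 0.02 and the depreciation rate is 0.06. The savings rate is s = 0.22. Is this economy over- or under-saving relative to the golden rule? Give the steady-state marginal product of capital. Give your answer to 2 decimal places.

Capital per worker breaks even when investment replaces (n + δ)·k; here n + δ = 0.08.
Steady-state k*: s·k^0.46 = 0.08·k gives k* = (0.22/0.08)^(1/0.54) ≈ 6.5100.
MPK = 0.46·6.5100^(-0.54) ≈ 0.1673.
MPK > n+δ = 0.08, so the economy is dynamically efficient (under-saving).

under-saving; MPK ≈ 0.17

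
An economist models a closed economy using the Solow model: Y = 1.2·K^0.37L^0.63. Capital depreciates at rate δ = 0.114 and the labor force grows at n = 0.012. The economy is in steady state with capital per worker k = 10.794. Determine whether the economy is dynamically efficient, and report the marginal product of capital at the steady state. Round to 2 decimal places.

Capital per worker breaks even when investment replaces (n + δ)·k; here n + δ = 0.126.
MPK = 0.37·1.2·k^(0.37−1) = 0.37·1.2·10.794^(-0.63) ≈ 0.0992.
MPK < 0.126, so the economy is dynamically inefficient (over-saving).

dynamically inefficient; MPK ≈ 0.10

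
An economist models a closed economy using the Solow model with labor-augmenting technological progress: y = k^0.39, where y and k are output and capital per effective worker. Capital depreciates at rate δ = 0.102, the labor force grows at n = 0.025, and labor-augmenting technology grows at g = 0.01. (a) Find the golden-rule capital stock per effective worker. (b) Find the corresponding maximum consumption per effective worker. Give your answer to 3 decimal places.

The effective depreciation rate is n + g + δ = 0.025 + 0.01 + 0.102 = 0.137.
At the golden rule the marginal product of capital equals n+g+δ: 0.39·k^(0.39−1) = 0.137. Solving, k_gold = (0.39/0.137)^(1/0.61) ≈ 5.5568.
y_gold = 5.5568^0.39 ≈ 1.9520; c_gold = y_gold − 0.137·k_gold ≈ 1.1907.

(a) k_gold ≈ 5.557; (b) c_gold ≈ 1.191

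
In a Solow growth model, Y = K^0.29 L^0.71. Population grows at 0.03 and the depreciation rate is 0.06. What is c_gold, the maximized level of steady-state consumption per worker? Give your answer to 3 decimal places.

The effective depreciation rate is n + δ = 0.03 + 0.06 = 0.09.
Maximizing c = f(k) − (n+δ)·k gives f'(k) = n+δ, i.e. 0.29·k^(0.29−1) = 0.09, so k_gold = (0.29/0.09)^(1/0.71) ≈ 5.1965.
y_gold = 5.1965^0.29 ≈ 1.6127.
c_gold = y_gold − (n+δ)·k_gold = 1.6127 − 0.09·5.1965 ≈ 1.1450.

c_gold ≈ 1.145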